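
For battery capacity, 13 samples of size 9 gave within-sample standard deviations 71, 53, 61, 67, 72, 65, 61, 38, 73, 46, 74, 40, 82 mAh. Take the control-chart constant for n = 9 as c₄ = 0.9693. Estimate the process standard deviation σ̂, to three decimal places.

s̄ = (71 + 53 + 61 + 67 + 72 + 65 + 61 + 38 + 73 + 46 + 74 + 40 + 82) / 13 = 61.7692
σ̂ = s̄ / c₄ = 61.7692 / 0.9693 = 63.7256

63.726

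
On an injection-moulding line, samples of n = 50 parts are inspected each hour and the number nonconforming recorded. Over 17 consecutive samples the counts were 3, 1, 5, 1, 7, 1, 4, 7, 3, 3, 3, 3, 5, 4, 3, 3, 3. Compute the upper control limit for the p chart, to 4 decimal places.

0.1772

p̄ = Σdᵢ / (k·n) = 59 / (17 × 50) = 0.06941
UCL = p̄ + 3·√(p̄(1−p̄)/n) = 0.06941 + 3 × √(0.06941×0.93059/50) = 0.06941 + 3 × 0.03594 = 0.17724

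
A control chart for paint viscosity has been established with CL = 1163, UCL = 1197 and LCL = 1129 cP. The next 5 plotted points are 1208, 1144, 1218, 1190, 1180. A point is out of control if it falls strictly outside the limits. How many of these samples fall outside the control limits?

Compare each point to [1129, 1197]: sample 1 = 1208 > UCL; sample 3 = 1218 > UCL.

2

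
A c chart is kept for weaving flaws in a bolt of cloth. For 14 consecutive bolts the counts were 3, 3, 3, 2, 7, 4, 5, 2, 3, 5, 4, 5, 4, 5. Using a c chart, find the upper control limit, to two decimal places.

9.87

c̄ = (3 + 3 + 3 + 2 + 7 + 4 + 5 + 2 + 3 + 5 + 4 + 5 + 4 + 5) / 14 = 55 / 14 = 3.9286
UCL = c̄ + 3√c̄ = 3.9286 + 3 × √3.9286 = 3.9286 + 3 × 1.9821 = 9.8748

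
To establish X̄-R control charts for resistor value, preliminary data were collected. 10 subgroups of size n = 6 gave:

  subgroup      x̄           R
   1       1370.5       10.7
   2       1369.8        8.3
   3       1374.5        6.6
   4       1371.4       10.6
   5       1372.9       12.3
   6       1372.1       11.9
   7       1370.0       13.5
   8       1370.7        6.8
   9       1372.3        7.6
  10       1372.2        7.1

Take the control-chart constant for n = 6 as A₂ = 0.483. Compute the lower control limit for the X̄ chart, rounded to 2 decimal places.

1367.03

X̄̄ = (1370.5 + 1369.8 + 1374.5 + 1371.4 + 1372.9 + 1372.1 + 1370.0 + 1370.7 + 1372.3 + 1372.2) / 10 = 13716.4000 / 10 = 1371.6400
R̄ = (10.7 + 8.3 + 6.6 + 10.6 + 12.3 + 11.9 + 13.5 + 6.8 + 7.6 + 7.1) / 10 = 95.4000 / 10 = 9.5400
LCL = X̄̄ − A₂·R̄ = 1371.6400 − 0.483 × 9.5400 = 1367.0322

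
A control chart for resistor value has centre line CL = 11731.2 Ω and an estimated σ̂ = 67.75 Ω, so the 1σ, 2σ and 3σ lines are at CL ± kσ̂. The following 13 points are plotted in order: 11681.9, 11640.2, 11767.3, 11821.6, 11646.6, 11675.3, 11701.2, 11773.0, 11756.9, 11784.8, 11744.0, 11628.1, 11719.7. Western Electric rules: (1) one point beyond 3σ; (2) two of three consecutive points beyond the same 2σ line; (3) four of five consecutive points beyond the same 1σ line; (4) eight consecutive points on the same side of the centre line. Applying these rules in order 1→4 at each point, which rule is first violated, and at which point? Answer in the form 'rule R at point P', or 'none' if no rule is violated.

none

Zone of each point (C = within 1σ̂, B = 1σ̂–2σ̂, A = 2σ̂–3σ̂, * = beyond 3σ̂; sign = side of CL): 1:-C, 2:-B, 3:+C, 4:+B, 5:-B, 6:-C, 7:-C, 8:+C, 9:+C, 10:+C, 11:+C, 12:-B, 13:-C
No rule fires across all 13 points.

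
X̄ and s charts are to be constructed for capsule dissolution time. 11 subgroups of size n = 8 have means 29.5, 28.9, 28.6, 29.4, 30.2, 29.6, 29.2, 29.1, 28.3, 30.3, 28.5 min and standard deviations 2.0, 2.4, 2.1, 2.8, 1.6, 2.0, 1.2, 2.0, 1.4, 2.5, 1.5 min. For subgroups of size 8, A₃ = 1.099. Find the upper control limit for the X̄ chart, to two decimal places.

31.38

X̄̄ = (29.5 + 28.9 + 28.6 + 29.4 + 30.2 + 29.6 + 29.2 + 29.1 + 28.3 + 30.3 + 28.5) / 11 = 29.2364
s̄ = (2.0 + 2.4 + 2.1 + 2.8 + 1.6 + 2.0 + 1.2 + 2.0 + 1.4 + 2.5 + 1.5) / 11 = 1.9545
UCL = X̄̄ + A₃·s̄ = 29.2364 + 1.099 × 1.9545 = 31.3844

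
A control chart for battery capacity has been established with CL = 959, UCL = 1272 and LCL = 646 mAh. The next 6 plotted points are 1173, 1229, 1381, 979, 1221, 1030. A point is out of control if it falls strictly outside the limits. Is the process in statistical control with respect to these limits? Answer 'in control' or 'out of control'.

Compare each point to [646, 1272]: sample 3 = 1381 > UCL.

out of control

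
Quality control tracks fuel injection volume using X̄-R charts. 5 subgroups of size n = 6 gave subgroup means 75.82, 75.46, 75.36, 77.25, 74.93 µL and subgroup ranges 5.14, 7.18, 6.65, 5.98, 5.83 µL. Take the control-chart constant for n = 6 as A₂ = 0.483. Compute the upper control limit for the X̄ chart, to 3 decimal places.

X̄̄ = (75.82 + 75.46 + 75.36 + 77.25 + 74.93) / 5 = 378.8200 / 5 = 75.7640
R̄ = (5.14 + 7.18 + 6.65 + 5.98 + 5.83) / 5 = 30.7800 / 5 = 6.1560
UCL = X̄̄ + A₂·R̄ = 75.7640 + 0.483 × 6.1560 = 78.7373

78.737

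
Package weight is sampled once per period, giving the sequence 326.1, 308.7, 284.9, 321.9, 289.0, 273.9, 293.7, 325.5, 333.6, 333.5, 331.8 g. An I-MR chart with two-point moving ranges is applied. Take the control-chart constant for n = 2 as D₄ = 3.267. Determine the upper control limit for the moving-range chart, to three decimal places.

Moving ranges: 17.4, 23.8, 37.0, 32.9, 15.1, 19.8, 31.8, 8.1, 0.1, 1.7; M̄R̄ = 187.7000 / 10 = 18.7700
UCL_MR = D₄·M̄R̄ = 3.267 × 18.7700 = 61.3216

61.322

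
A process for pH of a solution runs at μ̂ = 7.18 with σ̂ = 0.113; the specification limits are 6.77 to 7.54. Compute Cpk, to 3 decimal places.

Cpu = (USL − μ̂) / (3σ̂) = (7.54 − 7.18) / (3 × 0.113) = 1.0619; Cpl = (μ̂ − LSL) / (3σ̂) = (7.18 − 6.77) / (3 × 0.113) = 1.2094; Cpk = min(Cpu, Cpl) = 1.0619

1.062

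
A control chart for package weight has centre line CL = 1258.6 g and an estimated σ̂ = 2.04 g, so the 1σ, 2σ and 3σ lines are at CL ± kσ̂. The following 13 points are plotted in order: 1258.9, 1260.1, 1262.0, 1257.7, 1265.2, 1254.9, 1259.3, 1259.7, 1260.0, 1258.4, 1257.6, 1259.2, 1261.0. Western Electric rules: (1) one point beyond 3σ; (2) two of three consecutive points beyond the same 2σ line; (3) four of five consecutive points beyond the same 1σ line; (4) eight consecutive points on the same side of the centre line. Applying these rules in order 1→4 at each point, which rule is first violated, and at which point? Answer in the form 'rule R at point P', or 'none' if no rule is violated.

Zone of each point (C = within 1σ̂, B = 1σ̂–2σ̂, A = 2σ̂–3σ̂, * = beyond 3σ̂; sign = side of CL): 1:+C, 2:+C, 3:+B, 4:-C, 5:+*, 6:-B, 7:+C, 8:+C, 9:+C, 10:-C, 11:-C, 12:+C, 13:+B
Rule 1 (one point beyond the 3σ limits) is satisfied at point 5.

rule 1 at point 5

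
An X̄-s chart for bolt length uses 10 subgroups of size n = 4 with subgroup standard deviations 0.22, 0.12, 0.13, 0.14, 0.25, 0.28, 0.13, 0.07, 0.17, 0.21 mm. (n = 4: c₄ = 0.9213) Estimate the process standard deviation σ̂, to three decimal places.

s̄ = (0.22 + 0.12 + 0.13 + 0.14 + 0.25 + 0.28 + 0.13 + 0.07 + 0.17 + 0.21) / 10 = 0.1720
σ̂ = s̄ / c₄ = 0.1720 / 0.9213 = 0.1867

0.187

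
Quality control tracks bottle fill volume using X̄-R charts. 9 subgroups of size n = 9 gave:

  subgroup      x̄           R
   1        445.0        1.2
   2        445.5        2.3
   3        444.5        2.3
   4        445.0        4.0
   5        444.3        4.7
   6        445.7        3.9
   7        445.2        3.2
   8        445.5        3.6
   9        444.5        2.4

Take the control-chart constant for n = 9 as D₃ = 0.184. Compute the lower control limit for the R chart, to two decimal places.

R̄ = (1.2 + 2.3 + 2.3 + 4.0 + 4.7 + 3.9 + 3.2 + 3.6 + 2.4) / 9 = 27.6000 / 9 = 3.0667
LCL_R = D₃·R̄ = 0.184 × 3.0667 = 0.5643

0.56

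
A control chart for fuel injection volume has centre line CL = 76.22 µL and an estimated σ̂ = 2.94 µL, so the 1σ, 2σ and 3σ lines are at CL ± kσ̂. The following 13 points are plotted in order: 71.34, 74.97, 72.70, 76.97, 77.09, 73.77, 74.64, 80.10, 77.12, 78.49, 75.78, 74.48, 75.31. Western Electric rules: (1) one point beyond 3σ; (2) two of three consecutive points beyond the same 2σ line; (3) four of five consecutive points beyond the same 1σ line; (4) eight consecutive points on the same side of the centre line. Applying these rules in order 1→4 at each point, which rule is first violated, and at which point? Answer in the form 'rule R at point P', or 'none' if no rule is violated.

none

Zone of each point (C = within 1σ̂, B = 1σ̂–2σ̂, A = 2σ̂–3σ̂, * = beyond 3σ̂; sign = side of CL): 1:-B, 2:-C, 3:-B, 4:+C, 5:+C, 6:-C, 7:-C, 8:+B, 9:+C, 10:+C, 11:-C, 12:-C, 13:-C
No rule fires across all 13 points.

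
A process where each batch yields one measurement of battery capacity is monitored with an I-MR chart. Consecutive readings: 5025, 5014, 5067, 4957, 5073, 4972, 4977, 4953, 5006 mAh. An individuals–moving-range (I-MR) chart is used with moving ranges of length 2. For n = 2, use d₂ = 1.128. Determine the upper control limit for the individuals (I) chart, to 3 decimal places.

X̄ = (5025 + 5014 + 5067 + 4957 + 5073 + 4972 + 4977 + 4953 + 5006) / 9 = 5004.8889
Moving ranges: 11, 53, 110, 116, 101, 5, 24, 53; M̄R̄ = 473.0000 / 8 = 59.1250
UCL = X̄ + 3·M̄R̄/d₂ = 5004.8889 + 3 × 59.1250 / 1.128 = 5162.1362

5162.136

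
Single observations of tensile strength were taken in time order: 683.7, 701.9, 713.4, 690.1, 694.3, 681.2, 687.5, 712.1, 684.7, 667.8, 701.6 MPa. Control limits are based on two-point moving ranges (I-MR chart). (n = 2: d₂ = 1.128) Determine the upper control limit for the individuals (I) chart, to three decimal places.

740.259

X̄ = (683.7 + 701.9 + 713.4 + 690.1 + 694.3 + 681.2 + 687.5 + 712.1 + 684.7 + 667.8 + 701.6) / 11 = 692.5727
Moving ranges: 18.2, 11.5, 23.3, 4.2, 13.1, 6.3, 24.6, 27.4, 16.9, 33.8; M̄R̄ = 179.3000 / 10 = 17.9300
UCL = X̄ + 3·M̄R̄/d₂ = 692.5727 + 3 × 17.9300 / 1.128 = 740.2589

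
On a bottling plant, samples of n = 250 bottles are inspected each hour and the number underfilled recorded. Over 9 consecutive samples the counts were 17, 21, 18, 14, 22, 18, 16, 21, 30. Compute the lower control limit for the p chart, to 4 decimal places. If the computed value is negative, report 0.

0.0276

p̄ = Σdᵢ / (k·n) = 177 / (9 × 250) = 0.07867
LCL = p̄ − 3·√(p̄(1−p̄)/n) = 0.07867 − 3 × 0.01703 = 0.02759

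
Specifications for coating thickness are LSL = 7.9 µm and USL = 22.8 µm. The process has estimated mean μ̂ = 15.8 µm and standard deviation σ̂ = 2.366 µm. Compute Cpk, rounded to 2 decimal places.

Cpu = (USL − μ̂) / (3σ̂) = (22.8 − 15.8) / (3 × 2.366) = 0.9862; Cpl = (μ̂ − LSL) / (3σ̂) = (15.8 − 7.9) / (3 × 2.366) = 1.1130; Cpk = min(Cpu, Cpl) = 0.9862

0.99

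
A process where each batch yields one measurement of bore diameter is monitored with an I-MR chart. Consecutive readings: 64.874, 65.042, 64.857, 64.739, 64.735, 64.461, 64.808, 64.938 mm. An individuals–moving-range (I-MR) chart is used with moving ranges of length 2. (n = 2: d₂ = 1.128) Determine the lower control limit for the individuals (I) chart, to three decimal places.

64.341

X̄ = (64.874 + 65.042 + 64.857 + 64.739 + 64.735 + 64.461 + 64.808 + 64.938) / 8 = 64.8067
Moving ranges: 0.168, 0.185, 0.118, 0.004, 0.274, 0.347, 0.130; M̄R̄ = 1.2260 / 7 = 0.1751
LCL = X̄ − 3·M̄R̄/d₂ = 64.8067 − 3 × 0.1751 / 1.128 = 64.3409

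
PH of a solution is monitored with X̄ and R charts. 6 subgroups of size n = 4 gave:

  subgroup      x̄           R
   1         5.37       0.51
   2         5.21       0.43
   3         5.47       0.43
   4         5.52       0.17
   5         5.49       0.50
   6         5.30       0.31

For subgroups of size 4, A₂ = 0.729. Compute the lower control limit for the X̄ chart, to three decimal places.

5.108

X̄̄ = (5.37 + 5.21 + 5.47 + 5.52 + 5.49 + 5.30) / 6 = 32.3600 / 6 = 5.3933
R̄ = (0.51 + 0.43 + 0.43 + 0.17 + 0.50 + 0.31) / 6 = 2.3500 / 6 = 0.3917
LCL = X̄̄ − A₂·R̄ = 5.3933 − 0.729 × 0.3917 = 5.1078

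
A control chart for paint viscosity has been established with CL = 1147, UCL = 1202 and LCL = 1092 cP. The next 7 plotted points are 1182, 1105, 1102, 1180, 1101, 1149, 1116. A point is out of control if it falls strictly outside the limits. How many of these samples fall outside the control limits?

All 7 points lie within [1092, 1202].

0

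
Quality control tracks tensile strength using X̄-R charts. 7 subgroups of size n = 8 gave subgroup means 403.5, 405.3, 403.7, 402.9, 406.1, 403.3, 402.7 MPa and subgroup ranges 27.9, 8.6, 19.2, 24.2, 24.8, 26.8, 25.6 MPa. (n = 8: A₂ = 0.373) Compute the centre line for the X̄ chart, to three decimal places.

X̄̄ = (403.5 + 405.3 + 403.7 + 402.9 + 406.1 + 403.3 + 402.7) / 7 = 2827.5000 / 7 = 403.9286
CL = X̄̄ = 403.9286

403.929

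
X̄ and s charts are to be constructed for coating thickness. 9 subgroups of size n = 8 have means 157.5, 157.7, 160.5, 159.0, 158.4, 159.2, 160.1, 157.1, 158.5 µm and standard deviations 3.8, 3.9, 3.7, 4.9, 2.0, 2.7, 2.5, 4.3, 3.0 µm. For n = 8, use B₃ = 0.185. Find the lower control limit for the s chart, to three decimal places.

0.633

s̄ = (3.8 + 3.9 + 3.7 + 4.9 + 2.0 + 2.7 + 2.5 + 4.3 + 3.0) / 9 = 3.4222
LCL_s = B₃·s̄ = 0.185 × 3.4222 = 0.6331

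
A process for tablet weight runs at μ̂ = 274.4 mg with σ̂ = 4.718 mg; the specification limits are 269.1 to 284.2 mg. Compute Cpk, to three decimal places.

0.374

Cpu = (USL − μ̂) / (3σ̂) = (284.2 − 274.4) / (3 × 4.718) = 0.6924; Cpl = (μ̂ − LSL) / (3σ̂) = (274.4 − 269.1) / (3 × 4.718) = 0.3745; Cpk = min(Cpu, Cpl) = 0.3745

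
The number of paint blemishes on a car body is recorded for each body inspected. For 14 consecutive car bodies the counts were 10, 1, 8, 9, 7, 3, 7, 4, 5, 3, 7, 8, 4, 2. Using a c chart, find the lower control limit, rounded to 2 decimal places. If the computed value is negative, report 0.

c̄ = (10 + 1 + 8 + 9 + 7 + 3 + 7 + 4 + 5 + 3 + 7 + 8 + 4 + 2) / 14 = 78 / 14 = 5.5714
LCL = c̄ − 3√c̄ = 5.5714 − 3 × 2.3604 = -1.5097 → 0 (cannot be negative)

0.00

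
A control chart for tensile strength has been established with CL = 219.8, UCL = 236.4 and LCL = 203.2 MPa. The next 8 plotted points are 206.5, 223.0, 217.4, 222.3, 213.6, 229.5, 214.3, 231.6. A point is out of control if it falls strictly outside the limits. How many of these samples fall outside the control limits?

0

All 8 points lie within [203.2, 236.4].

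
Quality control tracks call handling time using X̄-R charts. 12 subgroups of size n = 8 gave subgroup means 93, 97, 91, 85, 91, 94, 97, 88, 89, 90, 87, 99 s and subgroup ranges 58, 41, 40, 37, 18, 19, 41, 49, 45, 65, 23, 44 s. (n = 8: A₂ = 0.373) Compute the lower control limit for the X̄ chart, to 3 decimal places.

X̄̄ = (93 + 97 + 91 + 85 + 91 + 94 + 97 + 88 + 89 + 90 + 87 + 99) / 12 = 1101.0000 / 12 = 91.7500
R̄ = (58 + 41 + 40 + 37 + 18 + 19 + 41 + 49 + 45 + 65 + 23 + 44) / 12 = 480.0000 / 12 = 40.0000
LCL = X̄̄ − A₂·R̄ = 91.7500 − 0.373 × 40.0000 = 76.8300

76.830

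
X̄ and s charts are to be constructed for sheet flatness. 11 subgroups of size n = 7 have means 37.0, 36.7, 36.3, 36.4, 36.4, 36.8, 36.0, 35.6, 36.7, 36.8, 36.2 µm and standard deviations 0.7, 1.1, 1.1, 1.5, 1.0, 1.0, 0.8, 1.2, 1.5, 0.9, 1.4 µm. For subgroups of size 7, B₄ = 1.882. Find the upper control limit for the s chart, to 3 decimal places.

s̄ = (0.7 + 1.1 + 1.1 + 1.5 + 1.0 + 1.0 + 0.8 + 1.2 + 1.5 + 0.9 + 1.4) / 11 = 1.1091
UCL_s = B₄·s̄ = 1.882 × 1.1091 = 2.0873

2.087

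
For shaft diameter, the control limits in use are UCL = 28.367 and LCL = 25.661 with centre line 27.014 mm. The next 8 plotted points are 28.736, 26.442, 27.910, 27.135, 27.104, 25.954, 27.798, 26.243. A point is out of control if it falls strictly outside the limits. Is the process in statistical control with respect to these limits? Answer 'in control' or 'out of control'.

out of control

Compare each point to [25.661, 28.367]: sample 1 = 28.736 > UCL.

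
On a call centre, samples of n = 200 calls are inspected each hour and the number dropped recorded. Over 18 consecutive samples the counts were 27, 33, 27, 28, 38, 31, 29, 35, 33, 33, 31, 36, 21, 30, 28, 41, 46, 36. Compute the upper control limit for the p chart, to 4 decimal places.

0.2401

p̄ = Σdᵢ / (k·n) = 583 / (18 × 200) = 0.16194
UCL = p̄ + 3·√(p̄(1−p̄)/n) = 0.16194 + 3 × √(0.16194×0.83806/200) = 0.16194 + 3 × 0.02605 = 0.24009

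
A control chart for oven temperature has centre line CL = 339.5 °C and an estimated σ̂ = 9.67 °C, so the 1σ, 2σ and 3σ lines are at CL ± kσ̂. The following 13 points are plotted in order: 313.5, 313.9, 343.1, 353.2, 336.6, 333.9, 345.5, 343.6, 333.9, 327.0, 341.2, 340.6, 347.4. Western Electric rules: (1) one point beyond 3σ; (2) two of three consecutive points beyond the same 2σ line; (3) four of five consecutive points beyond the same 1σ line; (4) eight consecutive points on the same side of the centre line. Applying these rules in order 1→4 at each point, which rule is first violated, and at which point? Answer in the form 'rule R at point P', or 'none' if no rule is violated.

rule 2 at point 2

Zone of each point (C = within 1σ̂, B = 1σ̂–2σ̂, A = 2σ̂–3σ̂, * = beyond 3σ̂; sign = side of CL): 1:-A, 2:-A, 3:+C, 4:+B, 5:-C, 6:-C, 7:+C, 8:+C, 9:-C, 10:-B, 11:+C, 12:+C, 13:+C
Rule 2 (two of three consecutive points beyond the same 2σ limit) is satisfied at point 2.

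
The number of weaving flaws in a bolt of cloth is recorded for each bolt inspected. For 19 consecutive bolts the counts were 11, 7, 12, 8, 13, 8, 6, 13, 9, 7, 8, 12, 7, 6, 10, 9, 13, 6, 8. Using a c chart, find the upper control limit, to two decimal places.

c̄ = (11 + 7 + 12 + 8 + 13 + 8 + 6 + 13 + 9 + 7 + 8 + 12 + 7 + 6 + 10 + 9 + 13 + 6 + 8) / 19 = 173 / 19 = 9.1053
UCL = c̄ + 3√c̄ = 9.1053 + 3 × √9.1053 = 9.1053 + 3 × 3.0175 = 18.1577

18.16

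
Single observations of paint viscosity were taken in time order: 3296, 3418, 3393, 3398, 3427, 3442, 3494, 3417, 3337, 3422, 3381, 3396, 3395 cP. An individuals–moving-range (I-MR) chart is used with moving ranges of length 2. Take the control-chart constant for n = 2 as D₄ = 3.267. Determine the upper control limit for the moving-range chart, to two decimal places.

Moving ranges: 122, 25, 5, 29, 15, 52, 77, 80, 85, 41, 15, 1; M̄R̄ = 547.0000 / 12 = 45.5833
UCL_MR = D₄·M̄R̄ = 3.267 × 45.5833 = 148.9207

148.92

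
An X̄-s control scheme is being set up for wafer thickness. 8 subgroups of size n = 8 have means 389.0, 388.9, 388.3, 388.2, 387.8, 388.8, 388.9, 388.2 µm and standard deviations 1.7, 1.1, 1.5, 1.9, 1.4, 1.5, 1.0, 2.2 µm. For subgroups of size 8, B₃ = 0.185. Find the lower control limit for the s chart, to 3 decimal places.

0.284

s̄ = (1.7 + 1.1 + 1.5 + 1.9 + 1.4 + 1.5 + 1.0 + 2.2) / 8 = 1.5375
LCL_s = B₃·s̄ = 0.185 × 1.5375 = 0.2844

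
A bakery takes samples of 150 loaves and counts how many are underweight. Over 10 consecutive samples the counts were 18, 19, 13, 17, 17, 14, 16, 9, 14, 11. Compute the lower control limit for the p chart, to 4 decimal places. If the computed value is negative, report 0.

p̄ = Σdᵢ / (k·n) = 148 / (10 × 150) = 0.09867
LCL = p̄ − 3·√(p̄(1−p̄)/n) = 0.09867 − 3 × 0.02435 = 0.02562

0.0256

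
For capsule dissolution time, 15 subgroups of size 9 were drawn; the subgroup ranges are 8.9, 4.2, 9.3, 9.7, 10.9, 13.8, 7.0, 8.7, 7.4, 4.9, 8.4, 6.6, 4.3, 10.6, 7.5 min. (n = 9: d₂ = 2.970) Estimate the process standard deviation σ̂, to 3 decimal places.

2.743

R̄ = (8.9 + 4.2 + 9.3 + 9.7 + 10.9 + 13.8 + 7.0 + 8.7 + 7.4 + 4.9 + 8.4 + 6.6 + 4.3 + 10.6 + 7.5) / 15 = 8.1467
σ̂ = R̄ / d₂ = 8.1467 / 2.970 = 2.7430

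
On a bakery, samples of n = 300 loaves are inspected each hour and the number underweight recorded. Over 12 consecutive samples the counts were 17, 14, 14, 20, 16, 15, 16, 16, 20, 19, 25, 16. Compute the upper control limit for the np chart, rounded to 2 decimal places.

p̄ = Σdᵢ / (k·n) = 208 / (12 × 300) = 0.05778
UCL = np̄ + 3·√(np̄(1−p̄)) = 17.3333 + 3 × √(17.3333×0.94222) = 17.3333 + 3 × 4.0413 = 29.4571

29.46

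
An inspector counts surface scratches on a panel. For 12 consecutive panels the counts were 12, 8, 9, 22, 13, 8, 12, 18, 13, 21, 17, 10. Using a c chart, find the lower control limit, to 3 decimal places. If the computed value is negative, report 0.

2.527

c̄ = (12 + 8 + 9 + 22 + 13 + 8 + 12 + 18 + 13 + 21 + 17 + 10) / 12 = 163 / 12 = 13.5833
LCL = c̄ − 3√c̄ = 13.5833 − 3 × 3.6856 = 2.5267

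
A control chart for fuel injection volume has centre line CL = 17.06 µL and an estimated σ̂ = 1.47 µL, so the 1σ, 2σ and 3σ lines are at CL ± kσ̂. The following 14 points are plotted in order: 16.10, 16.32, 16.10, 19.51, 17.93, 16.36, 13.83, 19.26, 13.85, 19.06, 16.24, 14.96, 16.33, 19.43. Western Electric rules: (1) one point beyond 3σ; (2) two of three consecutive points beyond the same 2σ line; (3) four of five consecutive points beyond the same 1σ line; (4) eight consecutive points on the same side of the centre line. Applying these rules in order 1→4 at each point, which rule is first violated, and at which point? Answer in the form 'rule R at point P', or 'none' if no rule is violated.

rule 2 at point 9

Zone of each point (C = within 1σ̂, B = 1σ̂–2σ̂, A = 2σ̂–3σ̂, * = beyond 3σ̂; sign = side of CL): 1:-C, 2:-C, 3:-C, 4:+B, 5:+C, 6:-C, 7:-A, 8:+B, 9:-A, 10:+B, 11:-C, 12:-B, 13:-C, 14:+B
Rule 2 (two of three consecutive points beyond the same 2σ limit) is satisfied at point 9.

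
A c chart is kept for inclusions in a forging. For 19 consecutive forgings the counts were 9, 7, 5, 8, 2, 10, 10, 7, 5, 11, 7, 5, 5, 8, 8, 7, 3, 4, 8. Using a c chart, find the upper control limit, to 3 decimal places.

c̄ = (9 + 7 + 5 + 8 + 2 + 10 + 10 + 7 + 5 + 11 + 7 + 5 + 5 + 8 + 8 + 7 + 3 + 4 + 8) / 19 = 129 / 19 = 6.7895
UCL = c̄ + 3√c̄ = 6.7895 + 3 × √6.7895 = 6.7895 + 3 × 2.6057 = 14.6065

14.606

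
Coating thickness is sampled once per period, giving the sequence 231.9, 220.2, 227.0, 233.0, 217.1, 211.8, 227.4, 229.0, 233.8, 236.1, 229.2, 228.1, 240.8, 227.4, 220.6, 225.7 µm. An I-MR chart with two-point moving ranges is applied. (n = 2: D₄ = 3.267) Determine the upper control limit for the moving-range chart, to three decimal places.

Moving ranges: 11.7, 6.8, 6.0, 15.9, 5.3, 15.6, 1.6, 4.8, 2.3, 6.9, 1.1, 12.7, 13.4, 6.8, 5.1; M̄R̄ = 116.0000 / 15 = 7.7333
UCL_MR = D₄·M̄R̄ = 3.267 × 7.7333 = 25.2648

25.265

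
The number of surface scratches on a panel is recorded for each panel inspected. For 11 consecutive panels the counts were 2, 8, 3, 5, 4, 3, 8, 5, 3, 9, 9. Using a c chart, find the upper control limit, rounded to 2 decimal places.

c̄ = (2 + 8 + 3 + 5 + 4 + 3 + 8 + 5 + 3 + 9 + 9) / 11 = 59 / 11 = 5.3636
UCL = c̄ + 3√c̄ = 5.3636 + 3 × √5.3636 = 5.3636 + 3 × 2.3160 = 12.3115

12.31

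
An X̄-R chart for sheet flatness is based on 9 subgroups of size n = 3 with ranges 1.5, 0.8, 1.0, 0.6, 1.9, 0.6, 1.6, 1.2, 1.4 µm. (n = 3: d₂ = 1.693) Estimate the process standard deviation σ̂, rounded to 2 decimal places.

R̄ = (1.5 + 0.8 + 1.0 + 0.6 + 1.9 + 0.6 + 1.6 + 1.2 + 1.4) / 9 = 1.1778
σ̂ = R̄ / d₂ = 1.1778 / 1.693 = 0.6957

0.70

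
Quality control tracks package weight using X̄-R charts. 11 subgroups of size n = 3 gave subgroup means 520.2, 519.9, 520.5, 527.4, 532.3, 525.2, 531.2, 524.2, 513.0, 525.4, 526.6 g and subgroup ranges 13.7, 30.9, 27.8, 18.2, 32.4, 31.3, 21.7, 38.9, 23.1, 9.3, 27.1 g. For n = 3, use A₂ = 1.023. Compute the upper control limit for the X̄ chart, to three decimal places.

549.692

X̄̄ = (520.2 + 519.9 + 520.5 + 527.4 + 532.3 + 525.2 + 531.2 + 524.2 + 513.0 + 525.4 + 526.6) / 11 = 5765.9000 / 11 = 524.1727
R̄ = (13.7 + 30.9 + 27.8 + 18.2 + 32.4 + 31.3 + 21.7 + 38.9 + 23.1 + 9.3 + 27.1) / 11 = 274.4000 / 11 = 24.9455
UCL = X̄̄ + A₂·R̄ = 524.1727 + 1.023 × 24.9455 = 549.6919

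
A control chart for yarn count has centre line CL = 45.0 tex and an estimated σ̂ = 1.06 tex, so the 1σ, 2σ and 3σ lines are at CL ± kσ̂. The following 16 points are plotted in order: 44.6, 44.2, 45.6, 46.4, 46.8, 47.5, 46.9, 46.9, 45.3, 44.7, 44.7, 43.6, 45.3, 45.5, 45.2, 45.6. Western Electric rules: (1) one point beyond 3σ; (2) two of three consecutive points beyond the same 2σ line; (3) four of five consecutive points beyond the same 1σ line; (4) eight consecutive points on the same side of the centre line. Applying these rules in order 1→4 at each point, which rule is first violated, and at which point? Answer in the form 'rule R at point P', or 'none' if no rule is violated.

Zone of each point (C = within 1σ̂, B = 1σ̂–2σ̂, A = 2σ̂–3σ̂, * = beyond 3σ̂; sign = side of CL): 1:-C, 2:-C, 3:+C, 4:+B, 5:+B, 6:+A, 7:+B, 8:+B, 9:+C, 10:-C, 11:-C, 12:-B, 13:+C, 14:+C, 15:+C, 16:+C
Rule 3 (four of five consecutive points beyond the same 1σ limit) is satisfied at point 7.

rule 3 at point 7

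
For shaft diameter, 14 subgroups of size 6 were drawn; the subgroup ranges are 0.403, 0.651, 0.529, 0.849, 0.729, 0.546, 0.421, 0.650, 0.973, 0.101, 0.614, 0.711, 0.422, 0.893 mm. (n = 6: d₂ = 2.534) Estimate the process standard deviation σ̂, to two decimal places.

R̄ = (0.403 + 0.651 + 0.529 + 0.849 + 0.729 + 0.546 + 0.421 + 0.650 + 0.973 + 0.101 + 0.614 + 0.711 + 0.422 + 0.893) / 14 = 0.6066
σ̂ = R̄ / d₂ = 0.6066 / 2.534 = 0.2394

0.24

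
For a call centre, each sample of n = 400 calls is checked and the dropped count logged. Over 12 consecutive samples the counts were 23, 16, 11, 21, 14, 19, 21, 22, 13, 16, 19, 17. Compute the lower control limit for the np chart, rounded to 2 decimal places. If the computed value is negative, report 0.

p̄ = Σdᵢ / (k·n) = 212 / (12 × 400) = 0.04417
LCL = np̄ − 3·√(np̄(1−p̄)) = 17.6667 − 3 × 4.1093 = 5.3388

5.34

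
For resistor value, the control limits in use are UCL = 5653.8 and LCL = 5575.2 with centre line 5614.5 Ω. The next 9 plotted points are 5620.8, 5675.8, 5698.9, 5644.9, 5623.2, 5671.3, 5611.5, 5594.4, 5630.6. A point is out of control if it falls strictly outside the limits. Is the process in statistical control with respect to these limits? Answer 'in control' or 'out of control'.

out of control

Compare each point to [5575.2, 5653.8]: sample 2 = 5675.8 > UCL; sample 3 = 5698.9 > UCL; sample 6 = 5671.3 > UCL.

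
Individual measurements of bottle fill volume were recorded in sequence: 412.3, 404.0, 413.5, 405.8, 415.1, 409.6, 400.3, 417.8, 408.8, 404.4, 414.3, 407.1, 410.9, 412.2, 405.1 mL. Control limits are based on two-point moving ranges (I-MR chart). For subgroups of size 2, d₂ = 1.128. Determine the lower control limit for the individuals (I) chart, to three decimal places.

X̄ = (412.3 + 404.0 + 413.5 + 405.8 + 415.1 + 409.6 + 400.3 + 417.8 + 408.8 + 404.4 + 414.3 + 407.1 + 410.9 + 412.2 + 405.1) / 15 = 409.4133
Moving ranges: 8.3, 9.5, 7.7, 9.3, 5.5, 9.3, 17.5, 9.0, 4.4, 9.9, 7.2, 3.8, 1.3, 7.1; M̄R̄ = 109.8000 / 14 = 7.8429
LCL = X̄ − 3·M̄R̄/d₂ = 409.4133 − 3 × 7.8429 / 1.128 = 388.5547

388.555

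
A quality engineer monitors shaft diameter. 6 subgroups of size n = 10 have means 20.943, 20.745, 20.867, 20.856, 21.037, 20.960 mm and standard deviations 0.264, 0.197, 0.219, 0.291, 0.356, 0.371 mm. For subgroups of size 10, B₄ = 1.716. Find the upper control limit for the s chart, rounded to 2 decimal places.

0.49

s̄ = (0.264 + 0.197 + 0.219 + 0.291 + 0.356 + 0.371) / 6 = 0.2830
UCL_s = B₄·s̄ = 1.716 × 0.2830 = 0.4856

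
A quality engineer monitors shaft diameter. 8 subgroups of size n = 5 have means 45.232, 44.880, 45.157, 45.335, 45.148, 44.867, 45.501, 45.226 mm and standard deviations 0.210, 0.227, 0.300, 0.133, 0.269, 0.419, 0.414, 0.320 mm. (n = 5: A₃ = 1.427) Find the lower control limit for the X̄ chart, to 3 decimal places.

X̄̄ = (45.232 + 44.880 + 45.157 + 45.335 + 45.148 + 44.867 + 45.501 + 45.226) / 8 = 45.1683
s̄ = (0.210 + 0.227 + 0.300 + 0.133 + 0.269 + 0.419 + 0.414 + 0.320) / 8 = 0.2865
LCL = X̄̄ − A₃·s̄ = 45.1683 − 1.427 × 0.2865 = 44.7594

44.759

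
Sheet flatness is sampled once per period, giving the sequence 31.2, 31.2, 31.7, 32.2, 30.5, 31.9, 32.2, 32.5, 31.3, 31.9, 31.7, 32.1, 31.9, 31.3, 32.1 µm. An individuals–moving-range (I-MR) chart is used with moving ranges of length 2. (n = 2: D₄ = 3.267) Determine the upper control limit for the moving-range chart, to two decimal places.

2.03

Moving ranges: 0.0, 0.5, 0.5, 1.7, 1.4, 0.3, 0.3, 1.2, 0.6, 0.2, 0.4, 0.2, 0.6, 0.8; M̄R̄ = 8.7000 / 14 = 0.6214
UCL_MR = D₄·M̄R̄ = 3.267 × 0.6214 = 2.0302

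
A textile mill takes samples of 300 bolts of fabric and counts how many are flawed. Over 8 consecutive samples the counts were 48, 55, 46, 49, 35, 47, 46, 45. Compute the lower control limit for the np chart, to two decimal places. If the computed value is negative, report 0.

27.59

p̄ = Σdᵢ / (k·n) = 371 / (8 × 300) = 0.15458
LCL = np̄ − 3·√(np̄(1−p̄)) = 46.3750 − 3 × 6.2615 = 27.5905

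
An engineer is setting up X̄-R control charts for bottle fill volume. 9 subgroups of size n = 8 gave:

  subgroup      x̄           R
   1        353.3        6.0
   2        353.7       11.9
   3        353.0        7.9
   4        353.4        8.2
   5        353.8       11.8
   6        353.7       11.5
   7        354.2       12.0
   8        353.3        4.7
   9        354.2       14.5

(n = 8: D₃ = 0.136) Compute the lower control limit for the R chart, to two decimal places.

1.34

R̄ = (6.0 + 11.9 + 7.9 + 8.2 + 11.8 + 11.5 + 12.0 + 4.7 + 14.5) / 9 = 88.5000 / 9 = 9.8333
LCL_R = D₃·R̄ = 0.136 × 9.8333 = 1.3373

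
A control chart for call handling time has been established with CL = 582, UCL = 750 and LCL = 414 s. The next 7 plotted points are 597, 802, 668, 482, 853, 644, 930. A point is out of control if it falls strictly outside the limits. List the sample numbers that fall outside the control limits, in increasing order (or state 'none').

Compare each point to [414, 750]: sample 2 = 802 > UCL; sample 5 = 853 > UCL; sample 7 = 930 > UCL.

2, 5, 7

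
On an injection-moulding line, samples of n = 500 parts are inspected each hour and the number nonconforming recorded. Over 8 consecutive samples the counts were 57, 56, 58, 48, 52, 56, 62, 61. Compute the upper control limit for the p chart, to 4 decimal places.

0.1549

p̄ = Σdᵢ / (k·n) = 450 / (8 × 500) = 0.11250
UCL = p̄ + 3·√(p̄(1−p̄)/n) = 0.11250 + 3 × √(0.11250×0.88750/500) = 0.11250 + 3 × 0.01413 = 0.15489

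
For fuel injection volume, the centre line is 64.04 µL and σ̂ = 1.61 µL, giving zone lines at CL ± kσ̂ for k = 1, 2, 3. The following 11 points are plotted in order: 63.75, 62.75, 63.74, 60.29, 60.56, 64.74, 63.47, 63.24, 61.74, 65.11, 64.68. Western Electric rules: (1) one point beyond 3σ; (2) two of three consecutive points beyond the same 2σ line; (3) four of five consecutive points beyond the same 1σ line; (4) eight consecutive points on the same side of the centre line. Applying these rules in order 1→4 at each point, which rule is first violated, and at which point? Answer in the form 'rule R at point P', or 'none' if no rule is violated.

Zone of each point (C = within 1σ̂, B = 1σ̂–2σ̂, A = 2σ̂–3σ̂, * = beyond 3σ̂; sign = side of CL): 1:-C, 2:-C, 3:-C, 4:-A, 5:-A, 6:+C, 7:-C, 8:-C, 9:-B, 10:+C, 11:+C
Rule 2 (two of three consecutive points beyond the same 2σ limit) is satisfied at point 5.

rule 2 at point 5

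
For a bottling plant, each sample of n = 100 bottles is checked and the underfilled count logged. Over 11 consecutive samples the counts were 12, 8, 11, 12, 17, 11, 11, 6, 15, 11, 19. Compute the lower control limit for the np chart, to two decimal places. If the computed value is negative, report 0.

2.31

p̄ = Σdᵢ / (k·n) = 133 / (11 × 100) = 0.12091
LCL = np̄ − 3·√(np̄(1−p̄)) = 12.0909 − 3 × 3.2602 = 2.3103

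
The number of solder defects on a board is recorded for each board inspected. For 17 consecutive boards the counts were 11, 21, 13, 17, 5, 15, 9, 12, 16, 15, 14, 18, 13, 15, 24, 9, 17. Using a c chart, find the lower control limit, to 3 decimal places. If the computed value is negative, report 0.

c̄ = (11 + 21 + 13 + 17 + 5 + 15 + 9 + 12 + 16 + 15 + 14 + 18 + 13 + 15 + 24 + 9 + 17) / 17 = 244 / 17 = 14.3529
LCL = c̄ − 3√c̄ = 14.3529 − 3 × 3.7885 = 2.9874

2.987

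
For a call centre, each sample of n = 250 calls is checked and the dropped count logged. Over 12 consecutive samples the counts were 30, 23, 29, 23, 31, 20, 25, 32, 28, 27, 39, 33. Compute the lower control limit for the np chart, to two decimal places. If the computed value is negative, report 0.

p̄ = Σdᵢ / (k·n) = 340 / (12 × 250) = 0.11333
LCL = np̄ − 3·√(np̄(1−p̄)) = 28.3333 − 3 × 5.0122 = 13.2967

13.30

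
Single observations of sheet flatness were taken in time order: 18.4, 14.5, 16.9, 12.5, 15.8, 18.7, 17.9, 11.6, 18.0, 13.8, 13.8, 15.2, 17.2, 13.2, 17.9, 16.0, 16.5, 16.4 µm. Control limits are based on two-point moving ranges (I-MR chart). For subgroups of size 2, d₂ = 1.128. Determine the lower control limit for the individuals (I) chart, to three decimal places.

8.097

X̄ = (18.4 + 14.5 + 16.9 + 12.5 + 15.8 + 18.7 + 17.9 + 11.6 + 18.0 + 13.8 + 13.8 + 15.2 + 17.2 + 13.2 + 17.9 + 16.0 + 16.5 + 16.4) / 18 = 15.7944
Moving ranges: 3.9, 2.4, 4.4, 3.3, 2.9, 0.8, 6.3, 6.4, 4.2, 0.0, 1.4, 2.0, 4.0, 4.7, 1.9, 0.5, 0.1; M̄R̄ = 49.2000 / 17 = 2.8941
LCL = X̄ − 3·M̄R̄/d₂ = 15.7944 − 3 × 2.8941 / 1.128 = 8.0973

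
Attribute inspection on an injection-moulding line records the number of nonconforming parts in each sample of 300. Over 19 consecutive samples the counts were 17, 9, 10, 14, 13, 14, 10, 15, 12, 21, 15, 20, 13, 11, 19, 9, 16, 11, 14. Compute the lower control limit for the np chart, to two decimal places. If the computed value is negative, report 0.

p̄ = Σdᵢ / (k·n) = 263 / (19 × 300) = 0.04614
LCL = np̄ − 3·√(np̄(1−p̄)) = 13.8421 − 3 × 3.6337 = 2.9411

2.94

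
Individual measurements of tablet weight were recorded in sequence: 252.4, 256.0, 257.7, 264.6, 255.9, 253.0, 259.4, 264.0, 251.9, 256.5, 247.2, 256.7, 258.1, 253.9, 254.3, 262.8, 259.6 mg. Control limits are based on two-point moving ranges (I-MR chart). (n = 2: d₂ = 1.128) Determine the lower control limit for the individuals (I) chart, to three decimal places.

242.078

X̄ = (252.4 + 256.0 + 257.7 + 264.6 + 255.9 + 253.0 + 259.4 + 264.0 + 251.9 + 256.5 + 247.2 + 256.7 + 258.1 + 253.9 + 254.3 + 262.8 + 259.6) / 17 = 256.7059
Moving ranges: 3.6, 1.7, 6.9, 8.7, 2.9, 6.4, 4.6, 12.1, 4.6, 9.3, 9.5, 1.4, 4.2, 0.4, 8.5, 3.2; M̄R̄ = 88.0000 / 16 = 5.5000
LCL = X̄ − 3·M̄R̄/d₂ = 256.7059 − 3 × 5.5000 / 1.128 = 242.0782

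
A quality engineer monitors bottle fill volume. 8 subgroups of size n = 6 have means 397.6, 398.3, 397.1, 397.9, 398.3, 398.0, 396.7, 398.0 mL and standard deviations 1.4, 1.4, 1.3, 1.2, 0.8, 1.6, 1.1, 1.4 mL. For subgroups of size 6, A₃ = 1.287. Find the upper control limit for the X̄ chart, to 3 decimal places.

399.378

X̄̄ = (397.6 + 398.3 + 397.1 + 397.9 + 398.3 + 398.0 + 396.7 + 398.0) / 8 = 397.7375
s̄ = (1.4 + 1.4 + 1.3 + 1.2 + 0.8 + 1.6 + 1.1 + 1.4) / 8 = 1.2750
UCL = X̄̄ + A₃·s̄ = 397.7375 + 1.287 × 1.2750 = 399.3784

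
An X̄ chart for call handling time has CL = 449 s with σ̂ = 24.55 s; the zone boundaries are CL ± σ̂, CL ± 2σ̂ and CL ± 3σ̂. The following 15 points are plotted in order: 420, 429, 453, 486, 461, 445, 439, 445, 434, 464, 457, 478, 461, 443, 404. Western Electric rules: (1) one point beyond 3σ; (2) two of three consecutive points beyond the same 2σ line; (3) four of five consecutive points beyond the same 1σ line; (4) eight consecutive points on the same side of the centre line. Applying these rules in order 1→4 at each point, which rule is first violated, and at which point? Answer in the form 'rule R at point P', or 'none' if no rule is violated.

Zone of each point (C = within 1σ̂, B = 1σ̂–2σ̂, A = 2σ̂–3σ̂, * = beyond 3σ̂; sign = side of CL): 1:-B, 2:-C, 3:+C, 4:+B, 5:+C, 6:-C, 7:-C, 8:-C, 9:-C, 10:+C, 11:+C, 12:+B, 13:+C, 14:-C, 15:-B
No rule fires across all 15 points.

none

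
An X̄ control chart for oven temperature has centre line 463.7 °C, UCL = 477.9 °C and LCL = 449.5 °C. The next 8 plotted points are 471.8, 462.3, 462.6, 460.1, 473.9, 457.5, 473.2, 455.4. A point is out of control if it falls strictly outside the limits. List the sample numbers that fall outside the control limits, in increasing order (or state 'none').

All 8 points lie within [449.5, 477.9].

none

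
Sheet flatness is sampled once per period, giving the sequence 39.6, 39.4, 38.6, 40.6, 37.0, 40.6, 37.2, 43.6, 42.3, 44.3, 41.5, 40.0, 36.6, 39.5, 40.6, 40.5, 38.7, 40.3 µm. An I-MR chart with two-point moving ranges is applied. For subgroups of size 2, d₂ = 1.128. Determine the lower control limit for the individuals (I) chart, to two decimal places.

34.03

X̄ = (39.6 + 39.4 + 38.6 + 40.6 + 37.0 + 40.6 + 37.2 + 43.6 + 42.3 + 44.3 + 41.5 + 40.0 + 36.6 + 39.5 + 40.6 + 40.5 + 38.7 + 40.3) / 18 = 40.0500
Moving ranges: 0.2, 0.8, 2.0, 3.6, 3.6, 3.4, 6.4, 1.3, 2.0, 2.8, 1.5, 3.4, 2.9, 1.1, 0.1, 1.8, 1.6; M̄R̄ = 38.5000 / 17 = 2.2647
LCL = X̄ − 3·M̄R̄/d₂ = 40.0500 − 3 × 2.2647 / 1.128 = 34.0268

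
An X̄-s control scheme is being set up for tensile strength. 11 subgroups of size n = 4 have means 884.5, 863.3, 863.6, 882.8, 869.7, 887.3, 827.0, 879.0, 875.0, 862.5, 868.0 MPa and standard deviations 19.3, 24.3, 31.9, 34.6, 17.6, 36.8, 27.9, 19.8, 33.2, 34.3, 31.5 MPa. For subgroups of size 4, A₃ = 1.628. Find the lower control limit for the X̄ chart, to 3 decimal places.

823.279

X̄̄ = (884.5 + 863.3 + 863.6 + 882.8 + 869.7 + 887.3 + 827.0 + 879.0 + 875.0 + 862.5 + 868.0) / 11 = 869.3364
s̄ = (19.3 + 24.3 + 31.9 + 34.6 + 17.6 + 36.8 + 27.9 + 19.8 + 33.2 + 34.3 + 31.5) / 11 = 28.2909
LCL = X̄̄ − A₃·s̄ = 869.3364 − 1.628 × 28.2909 = 823.2788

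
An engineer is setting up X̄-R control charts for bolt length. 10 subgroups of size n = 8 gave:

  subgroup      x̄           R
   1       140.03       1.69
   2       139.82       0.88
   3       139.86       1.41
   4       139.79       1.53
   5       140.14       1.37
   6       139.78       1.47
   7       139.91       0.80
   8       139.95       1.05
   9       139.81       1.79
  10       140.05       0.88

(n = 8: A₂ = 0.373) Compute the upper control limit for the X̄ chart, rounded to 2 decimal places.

X̄̄ = (140.03 + 139.82 + 139.86 + 139.79 + 140.14 + 139.78 + 139.91 + 139.95 + 139.81 + 140.05) / 10 = 1399.1400 / 10 = 139.9140
R̄ = (1.69 + 0.88 + 1.41 + 1.53 + 1.37 + 1.47 + 0.80 + 1.05 + 1.79 + 0.88) / 10 = 12.8700 / 10 = 1.2870
UCL = X̄̄ + A₂·R̄ = 139.9140 + 0.373 × 1.2870 = 140.3941

140.39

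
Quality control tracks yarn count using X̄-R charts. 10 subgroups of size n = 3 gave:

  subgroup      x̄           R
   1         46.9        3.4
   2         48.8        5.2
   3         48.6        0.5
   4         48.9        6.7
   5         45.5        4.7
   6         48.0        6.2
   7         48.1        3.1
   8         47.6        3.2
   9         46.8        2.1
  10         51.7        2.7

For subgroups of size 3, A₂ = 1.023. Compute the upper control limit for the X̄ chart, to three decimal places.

51.957

X̄̄ = (46.9 + 48.8 + 48.6 + 48.9 + 45.5 + 48.0 + 48.1 + 47.6 + 46.8 + 51.7) / 10 = 480.9000 / 10 = 48.0900
R̄ = (3.4 + 5.2 + 0.5 + 6.7 + 4.7 + 6.2 + 3.1 + 3.2 + 2.1 + 2.7) / 10 = 37.8000 / 10 = 3.7800
UCL = X̄̄ + A₂·R̄ = 48.0900 + 1.023 × 3.7800 = 51.9569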